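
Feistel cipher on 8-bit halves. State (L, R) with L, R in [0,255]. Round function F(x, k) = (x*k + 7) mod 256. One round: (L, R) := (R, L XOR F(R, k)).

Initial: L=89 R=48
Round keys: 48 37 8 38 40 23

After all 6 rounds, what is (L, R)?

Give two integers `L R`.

Answer: 54 1

Derivation:
Round 1 (k=48): L=48 R=94
Round 2 (k=37): L=94 R=173
Round 3 (k=8): L=173 R=49
Round 4 (k=38): L=49 R=224
Round 5 (k=40): L=224 R=54
Round 6 (k=23): L=54 R=1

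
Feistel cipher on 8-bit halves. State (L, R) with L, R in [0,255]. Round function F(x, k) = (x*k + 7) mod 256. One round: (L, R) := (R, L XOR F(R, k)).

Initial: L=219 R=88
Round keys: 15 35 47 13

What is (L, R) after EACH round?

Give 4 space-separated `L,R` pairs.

Answer: 88,244 244,59 59,40 40,52

Derivation:
Round 1 (k=15): L=88 R=244
Round 2 (k=35): L=244 R=59
Round 3 (k=47): L=59 R=40
Round 4 (k=13): L=40 R=52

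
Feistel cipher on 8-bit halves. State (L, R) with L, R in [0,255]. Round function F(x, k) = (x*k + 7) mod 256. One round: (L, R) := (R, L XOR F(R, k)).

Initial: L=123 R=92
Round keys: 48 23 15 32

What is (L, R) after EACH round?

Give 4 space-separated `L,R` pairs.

Round 1 (k=48): L=92 R=60
Round 2 (k=23): L=60 R=55
Round 3 (k=15): L=55 R=124
Round 4 (k=32): L=124 R=176

Answer: 92,60 60,55 55,124 124,176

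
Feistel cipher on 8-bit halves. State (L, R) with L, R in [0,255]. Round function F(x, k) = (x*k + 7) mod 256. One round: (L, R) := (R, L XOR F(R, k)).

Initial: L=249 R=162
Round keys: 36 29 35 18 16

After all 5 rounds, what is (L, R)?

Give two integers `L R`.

Answer: 188 141

Derivation:
Round 1 (k=36): L=162 R=54
Round 2 (k=29): L=54 R=135
Round 3 (k=35): L=135 R=74
Round 4 (k=18): L=74 R=188
Round 5 (k=16): L=188 R=141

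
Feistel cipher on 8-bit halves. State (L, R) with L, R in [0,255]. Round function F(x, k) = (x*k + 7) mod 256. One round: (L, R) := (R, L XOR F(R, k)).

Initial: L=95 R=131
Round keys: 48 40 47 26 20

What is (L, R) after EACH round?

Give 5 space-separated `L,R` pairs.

Answer: 131,200 200,196 196,203 203,97 97,80

Derivation:
Round 1 (k=48): L=131 R=200
Round 2 (k=40): L=200 R=196
Round 3 (k=47): L=196 R=203
Round 4 (k=26): L=203 R=97
Round 5 (k=20): L=97 R=80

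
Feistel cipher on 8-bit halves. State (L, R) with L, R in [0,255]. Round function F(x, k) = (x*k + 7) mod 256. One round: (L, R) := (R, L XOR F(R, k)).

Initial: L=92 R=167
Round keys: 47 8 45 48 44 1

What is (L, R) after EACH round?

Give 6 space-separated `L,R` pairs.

Answer: 167,236 236,192 192,43 43,215 215,208 208,0

Derivation:
Round 1 (k=47): L=167 R=236
Round 2 (k=8): L=236 R=192
Round 3 (k=45): L=192 R=43
Round 4 (k=48): L=43 R=215
Round 5 (k=44): L=215 R=208
Round 6 (k=1): L=208 R=0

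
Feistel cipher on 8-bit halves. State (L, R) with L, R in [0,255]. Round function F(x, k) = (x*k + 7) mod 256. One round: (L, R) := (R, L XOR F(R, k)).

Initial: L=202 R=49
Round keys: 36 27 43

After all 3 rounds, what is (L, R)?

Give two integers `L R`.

Answer: 179 57

Derivation:
Round 1 (k=36): L=49 R=33
Round 2 (k=27): L=33 R=179
Round 3 (k=43): L=179 R=57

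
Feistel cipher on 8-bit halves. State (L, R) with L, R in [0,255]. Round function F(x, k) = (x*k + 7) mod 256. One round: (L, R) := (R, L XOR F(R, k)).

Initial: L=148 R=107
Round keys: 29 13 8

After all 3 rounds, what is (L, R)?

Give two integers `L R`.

Round 1 (k=29): L=107 R=178
Round 2 (k=13): L=178 R=122
Round 3 (k=8): L=122 R=101

Answer: 122 101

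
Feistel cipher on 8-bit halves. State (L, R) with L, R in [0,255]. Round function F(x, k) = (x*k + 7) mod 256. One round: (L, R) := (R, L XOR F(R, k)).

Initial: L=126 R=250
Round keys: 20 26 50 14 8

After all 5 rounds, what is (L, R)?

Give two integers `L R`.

Answer: 180 91

Derivation:
Round 1 (k=20): L=250 R=241
Round 2 (k=26): L=241 R=123
Round 3 (k=50): L=123 R=252
Round 4 (k=14): L=252 R=180
Round 5 (k=8): L=180 R=91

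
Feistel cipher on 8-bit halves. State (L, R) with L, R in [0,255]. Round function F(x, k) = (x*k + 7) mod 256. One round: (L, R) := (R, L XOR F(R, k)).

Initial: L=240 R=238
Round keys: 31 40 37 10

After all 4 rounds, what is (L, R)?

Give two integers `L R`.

Round 1 (k=31): L=238 R=41
Round 2 (k=40): L=41 R=129
Round 3 (k=37): L=129 R=133
Round 4 (k=10): L=133 R=184

Answer: 133 184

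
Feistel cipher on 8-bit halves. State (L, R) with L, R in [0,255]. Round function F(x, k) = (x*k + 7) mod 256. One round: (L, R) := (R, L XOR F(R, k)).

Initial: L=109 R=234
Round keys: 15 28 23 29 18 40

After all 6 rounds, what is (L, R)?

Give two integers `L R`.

Answer: 221 163

Derivation:
Round 1 (k=15): L=234 R=208
Round 2 (k=28): L=208 R=45
Round 3 (k=23): L=45 R=194
Round 4 (k=29): L=194 R=44
Round 5 (k=18): L=44 R=221
Round 6 (k=40): L=221 R=163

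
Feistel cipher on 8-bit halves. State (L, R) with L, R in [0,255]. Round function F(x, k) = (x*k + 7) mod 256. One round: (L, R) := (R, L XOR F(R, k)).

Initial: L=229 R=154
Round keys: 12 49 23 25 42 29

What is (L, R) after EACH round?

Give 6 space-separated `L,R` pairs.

Answer: 154,218 218,91 91,238 238,30 30,29 29,78

Derivation:
Round 1 (k=12): L=154 R=218
Round 2 (k=49): L=218 R=91
Round 3 (k=23): L=91 R=238
Round 4 (k=25): L=238 R=30
Round 5 (k=42): L=30 R=29
Round 6 (k=29): L=29 R=78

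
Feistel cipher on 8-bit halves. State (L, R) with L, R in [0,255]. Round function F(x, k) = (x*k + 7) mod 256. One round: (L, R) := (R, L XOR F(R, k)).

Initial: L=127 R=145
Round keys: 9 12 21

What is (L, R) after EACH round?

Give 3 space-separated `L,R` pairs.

Round 1 (k=9): L=145 R=95
Round 2 (k=12): L=95 R=234
Round 3 (k=21): L=234 R=102

Answer: 145,95 95,234 234,102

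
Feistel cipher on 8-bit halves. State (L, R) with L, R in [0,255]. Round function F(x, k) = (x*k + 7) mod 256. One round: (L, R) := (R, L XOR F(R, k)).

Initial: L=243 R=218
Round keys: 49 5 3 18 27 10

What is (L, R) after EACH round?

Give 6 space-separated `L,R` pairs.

Answer: 218,50 50,219 219,170 170,32 32,205 205,41

Derivation:
Round 1 (k=49): L=218 R=50
Round 2 (k=5): L=50 R=219
Round 3 (k=3): L=219 R=170
Round 4 (k=18): L=170 R=32
Round 5 (k=27): L=32 R=205
Round 6 (k=10): L=205 R=41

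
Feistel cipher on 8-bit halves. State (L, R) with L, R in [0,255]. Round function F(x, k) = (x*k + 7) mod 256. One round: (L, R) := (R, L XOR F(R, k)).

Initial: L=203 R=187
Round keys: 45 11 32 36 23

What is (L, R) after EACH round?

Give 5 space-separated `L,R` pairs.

Answer: 187,45 45,77 77,138 138,34 34,159

Derivation:
Round 1 (k=45): L=187 R=45
Round 2 (k=11): L=45 R=77
Round 3 (k=32): L=77 R=138
Round 4 (k=36): L=138 R=34
Round 5 (k=23): L=34 R=159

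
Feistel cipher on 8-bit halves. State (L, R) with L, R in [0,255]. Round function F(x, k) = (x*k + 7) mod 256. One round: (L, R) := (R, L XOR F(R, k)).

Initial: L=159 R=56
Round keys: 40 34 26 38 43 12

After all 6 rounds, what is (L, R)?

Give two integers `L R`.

Round 1 (k=40): L=56 R=88
Round 2 (k=34): L=88 R=143
Round 3 (k=26): L=143 R=213
Round 4 (k=38): L=213 R=42
Round 5 (k=43): L=42 R=192
Round 6 (k=12): L=192 R=45

Answer: 192 45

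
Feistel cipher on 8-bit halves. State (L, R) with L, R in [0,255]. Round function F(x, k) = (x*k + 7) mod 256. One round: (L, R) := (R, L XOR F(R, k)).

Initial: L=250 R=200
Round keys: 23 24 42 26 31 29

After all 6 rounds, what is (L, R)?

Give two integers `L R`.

Answer: 175 186

Derivation:
Round 1 (k=23): L=200 R=5
Round 2 (k=24): L=5 R=183
Round 3 (k=42): L=183 R=8
Round 4 (k=26): L=8 R=96
Round 5 (k=31): L=96 R=175
Round 6 (k=29): L=175 R=186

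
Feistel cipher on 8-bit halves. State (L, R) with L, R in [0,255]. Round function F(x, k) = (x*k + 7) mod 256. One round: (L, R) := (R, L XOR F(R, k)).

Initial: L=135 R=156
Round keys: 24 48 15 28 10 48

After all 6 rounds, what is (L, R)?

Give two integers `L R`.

Answer: 67 155

Derivation:
Round 1 (k=24): L=156 R=32
Round 2 (k=48): L=32 R=155
Round 3 (k=15): L=155 R=60
Round 4 (k=28): L=60 R=12
Round 5 (k=10): L=12 R=67
Round 6 (k=48): L=67 R=155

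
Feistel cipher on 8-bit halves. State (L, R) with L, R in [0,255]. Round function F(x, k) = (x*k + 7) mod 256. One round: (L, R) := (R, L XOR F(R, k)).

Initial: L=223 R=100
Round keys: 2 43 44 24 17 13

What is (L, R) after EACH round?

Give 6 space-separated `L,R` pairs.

Round 1 (k=2): L=100 R=16
Round 2 (k=43): L=16 R=211
Round 3 (k=44): L=211 R=91
Round 4 (k=24): L=91 R=92
Round 5 (k=17): L=92 R=120
Round 6 (k=13): L=120 R=67

Answer: 100,16 16,211 211,91 91,92 92,120 120,67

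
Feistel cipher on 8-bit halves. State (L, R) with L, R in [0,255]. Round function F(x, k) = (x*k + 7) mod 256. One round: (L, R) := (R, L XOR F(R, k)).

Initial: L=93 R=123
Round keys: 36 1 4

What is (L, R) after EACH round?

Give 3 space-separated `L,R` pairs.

Round 1 (k=36): L=123 R=14
Round 2 (k=1): L=14 R=110
Round 3 (k=4): L=110 R=177

Answer: 123,14 14,110 110,177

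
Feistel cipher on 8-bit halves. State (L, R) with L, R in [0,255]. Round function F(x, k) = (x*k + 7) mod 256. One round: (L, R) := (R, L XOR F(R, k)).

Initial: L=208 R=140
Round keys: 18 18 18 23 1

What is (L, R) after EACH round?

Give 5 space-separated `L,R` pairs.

Answer: 140,15 15,153 153,198 198,72 72,137

Derivation:
Round 1 (k=18): L=140 R=15
Round 2 (k=18): L=15 R=153
Round 3 (k=18): L=153 R=198
Round 4 (k=23): L=198 R=72
Round 5 (k=1): L=72 R=137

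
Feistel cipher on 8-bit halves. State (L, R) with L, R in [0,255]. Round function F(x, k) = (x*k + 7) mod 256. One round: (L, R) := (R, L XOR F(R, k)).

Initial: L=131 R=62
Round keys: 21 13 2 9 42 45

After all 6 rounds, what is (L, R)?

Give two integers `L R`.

Round 1 (k=21): L=62 R=158
Round 2 (k=13): L=158 R=51
Round 3 (k=2): L=51 R=243
Round 4 (k=9): L=243 R=161
Round 5 (k=42): L=161 R=130
Round 6 (k=45): L=130 R=64

Answer: 130 64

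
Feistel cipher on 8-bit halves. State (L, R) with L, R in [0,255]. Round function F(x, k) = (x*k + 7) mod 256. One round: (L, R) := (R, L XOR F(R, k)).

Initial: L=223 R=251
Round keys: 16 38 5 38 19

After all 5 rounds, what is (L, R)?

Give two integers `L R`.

Answer: 229 173

Derivation:
Round 1 (k=16): L=251 R=104
Round 2 (k=38): L=104 R=140
Round 3 (k=5): L=140 R=171
Round 4 (k=38): L=171 R=229
Round 5 (k=19): L=229 R=173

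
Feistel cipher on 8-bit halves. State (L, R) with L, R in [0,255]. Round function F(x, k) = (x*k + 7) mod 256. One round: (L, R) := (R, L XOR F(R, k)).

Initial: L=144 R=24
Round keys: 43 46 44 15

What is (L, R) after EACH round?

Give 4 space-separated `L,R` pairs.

Answer: 24,159 159,129 129,172 172,154

Derivation:
Round 1 (k=43): L=24 R=159
Round 2 (k=46): L=159 R=129
Round 3 (k=44): L=129 R=172
Round 4 (k=15): L=172 R=154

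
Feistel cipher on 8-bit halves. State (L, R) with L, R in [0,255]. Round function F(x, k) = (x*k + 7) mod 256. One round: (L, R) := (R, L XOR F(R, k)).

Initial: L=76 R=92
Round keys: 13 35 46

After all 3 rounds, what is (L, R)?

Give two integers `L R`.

Answer: 184 232

Derivation:
Round 1 (k=13): L=92 R=255
Round 2 (k=35): L=255 R=184
Round 3 (k=46): L=184 R=232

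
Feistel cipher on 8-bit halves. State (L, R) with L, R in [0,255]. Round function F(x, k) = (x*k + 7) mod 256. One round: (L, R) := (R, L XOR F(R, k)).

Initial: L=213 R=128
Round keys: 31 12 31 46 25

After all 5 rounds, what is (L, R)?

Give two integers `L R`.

Round 1 (k=31): L=128 R=82
Round 2 (k=12): L=82 R=95
Round 3 (k=31): L=95 R=218
Round 4 (k=46): L=218 R=108
Round 5 (k=25): L=108 R=73

Answer: 108 73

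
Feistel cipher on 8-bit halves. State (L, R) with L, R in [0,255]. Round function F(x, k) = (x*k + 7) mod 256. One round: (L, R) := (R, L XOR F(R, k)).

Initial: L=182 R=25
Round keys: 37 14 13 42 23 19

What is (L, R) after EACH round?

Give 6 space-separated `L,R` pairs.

Round 1 (k=37): L=25 R=18
Round 2 (k=14): L=18 R=26
Round 3 (k=13): L=26 R=75
Round 4 (k=42): L=75 R=79
Round 5 (k=23): L=79 R=107
Round 6 (k=19): L=107 R=183

Answer: 25,18 18,26 26,75 75,79 79,107 107,183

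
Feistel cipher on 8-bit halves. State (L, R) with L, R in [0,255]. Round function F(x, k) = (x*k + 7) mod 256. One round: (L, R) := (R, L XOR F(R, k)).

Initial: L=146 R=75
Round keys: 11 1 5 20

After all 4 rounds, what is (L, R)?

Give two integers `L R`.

Round 1 (k=11): L=75 R=210
Round 2 (k=1): L=210 R=146
Round 3 (k=5): L=146 R=51
Round 4 (k=20): L=51 R=145

Answer: 51 145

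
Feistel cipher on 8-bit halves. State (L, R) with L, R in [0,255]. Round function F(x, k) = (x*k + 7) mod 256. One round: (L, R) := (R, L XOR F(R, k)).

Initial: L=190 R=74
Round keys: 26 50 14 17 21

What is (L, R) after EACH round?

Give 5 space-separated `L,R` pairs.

Round 1 (k=26): L=74 R=53
Round 2 (k=50): L=53 R=43
Round 3 (k=14): L=43 R=84
Round 4 (k=17): L=84 R=176
Round 5 (k=21): L=176 R=35

Answer: 74,53 53,43 43,84 84,176 176,35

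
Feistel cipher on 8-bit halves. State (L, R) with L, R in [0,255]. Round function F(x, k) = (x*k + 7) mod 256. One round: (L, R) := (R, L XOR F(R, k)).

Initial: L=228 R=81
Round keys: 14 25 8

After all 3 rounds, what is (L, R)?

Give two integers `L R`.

Round 1 (k=14): L=81 R=145
Round 2 (k=25): L=145 R=97
Round 3 (k=8): L=97 R=158

Answer: 97 158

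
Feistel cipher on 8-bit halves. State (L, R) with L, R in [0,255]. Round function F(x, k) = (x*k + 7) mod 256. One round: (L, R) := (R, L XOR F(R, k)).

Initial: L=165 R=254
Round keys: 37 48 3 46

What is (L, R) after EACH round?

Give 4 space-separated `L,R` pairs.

Round 1 (k=37): L=254 R=24
Round 2 (k=48): L=24 R=121
Round 3 (k=3): L=121 R=106
Round 4 (k=46): L=106 R=106

Answer: 254,24 24,121 121,106 106,106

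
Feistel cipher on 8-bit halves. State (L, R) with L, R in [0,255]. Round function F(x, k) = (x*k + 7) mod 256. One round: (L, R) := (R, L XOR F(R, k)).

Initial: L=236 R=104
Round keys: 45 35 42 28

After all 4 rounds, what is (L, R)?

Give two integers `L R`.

Answer: 148 15

Derivation:
Round 1 (k=45): L=104 R=163
Round 2 (k=35): L=163 R=56
Round 3 (k=42): L=56 R=148
Round 4 (k=28): L=148 R=15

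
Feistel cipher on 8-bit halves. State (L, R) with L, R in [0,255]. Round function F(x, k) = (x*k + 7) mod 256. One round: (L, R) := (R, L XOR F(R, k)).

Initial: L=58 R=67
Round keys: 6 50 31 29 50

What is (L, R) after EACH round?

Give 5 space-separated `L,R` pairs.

Answer: 67,163 163,158 158,138 138,55 55,79

Derivation:
Round 1 (k=6): L=67 R=163
Round 2 (k=50): L=163 R=158
Round 3 (k=31): L=158 R=138
Round 4 (k=29): L=138 R=55
Round 5 (k=50): L=55 R=79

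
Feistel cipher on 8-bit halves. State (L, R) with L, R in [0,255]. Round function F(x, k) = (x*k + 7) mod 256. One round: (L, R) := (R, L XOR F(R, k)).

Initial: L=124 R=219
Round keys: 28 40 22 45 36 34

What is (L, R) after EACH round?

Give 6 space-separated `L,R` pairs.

Answer: 219,135 135,196 196,88 88,187 187,11 11,198

Derivation:
Round 1 (k=28): L=219 R=135
Round 2 (k=40): L=135 R=196
Round 3 (k=22): L=196 R=88
Round 4 (k=45): L=88 R=187
Round 5 (k=36): L=187 R=11
Round 6 (k=34): L=11 R=198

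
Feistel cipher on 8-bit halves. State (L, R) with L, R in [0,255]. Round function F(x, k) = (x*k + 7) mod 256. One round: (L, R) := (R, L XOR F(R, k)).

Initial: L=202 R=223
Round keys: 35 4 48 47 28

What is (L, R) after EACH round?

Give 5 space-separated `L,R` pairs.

Round 1 (k=35): L=223 R=78
Round 2 (k=4): L=78 R=224
Round 3 (k=48): L=224 R=73
Round 4 (k=47): L=73 R=142
Round 5 (k=28): L=142 R=198

Answer: 223,78 78,224 224,73 73,142 142,198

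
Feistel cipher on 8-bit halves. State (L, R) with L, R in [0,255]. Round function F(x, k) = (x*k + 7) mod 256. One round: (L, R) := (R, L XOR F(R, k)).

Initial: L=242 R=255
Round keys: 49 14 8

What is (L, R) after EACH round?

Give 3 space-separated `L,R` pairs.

Round 1 (k=49): L=255 R=36
Round 2 (k=14): L=36 R=0
Round 3 (k=8): L=0 R=35

Answer: 255,36 36,0 0,35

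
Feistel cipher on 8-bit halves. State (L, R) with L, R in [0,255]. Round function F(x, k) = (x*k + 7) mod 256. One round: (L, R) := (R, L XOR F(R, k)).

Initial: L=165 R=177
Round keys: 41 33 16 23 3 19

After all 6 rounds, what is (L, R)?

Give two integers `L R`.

Round 1 (k=41): L=177 R=197
Round 2 (k=33): L=197 R=221
Round 3 (k=16): L=221 R=18
Round 4 (k=23): L=18 R=120
Round 5 (k=3): L=120 R=125
Round 6 (k=19): L=125 R=54

Answer: 125 54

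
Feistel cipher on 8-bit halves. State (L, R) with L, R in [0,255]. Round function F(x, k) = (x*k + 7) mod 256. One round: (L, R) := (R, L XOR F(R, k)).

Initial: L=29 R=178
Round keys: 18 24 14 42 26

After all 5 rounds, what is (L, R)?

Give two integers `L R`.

Round 1 (k=18): L=178 R=150
Round 2 (k=24): L=150 R=165
Round 3 (k=14): L=165 R=155
Round 4 (k=42): L=155 R=208
Round 5 (k=26): L=208 R=188

Answer: 208 188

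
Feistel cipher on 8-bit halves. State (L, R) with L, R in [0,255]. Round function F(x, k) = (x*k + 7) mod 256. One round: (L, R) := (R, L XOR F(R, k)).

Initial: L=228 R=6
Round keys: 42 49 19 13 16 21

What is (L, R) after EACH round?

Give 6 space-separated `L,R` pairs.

Answer: 6,231 231,56 56,200 200,23 23,191 191,165

Derivation:
Round 1 (k=42): L=6 R=231
Round 2 (k=49): L=231 R=56
Round 3 (k=19): L=56 R=200
Round 4 (k=13): L=200 R=23
Round 5 (k=16): L=23 R=191
Round 6 (k=21): L=191 R=165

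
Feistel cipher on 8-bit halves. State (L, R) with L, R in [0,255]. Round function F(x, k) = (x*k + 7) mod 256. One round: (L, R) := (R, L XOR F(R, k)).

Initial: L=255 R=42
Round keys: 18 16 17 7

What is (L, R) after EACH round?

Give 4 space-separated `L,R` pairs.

Answer: 42,4 4,109 109,64 64,170

Derivation:
Round 1 (k=18): L=42 R=4
Round 2 (k=16): L=4 R=109
Round 3 (k=17): L=109 R=64
Round 4 (k=7): L=64 R=170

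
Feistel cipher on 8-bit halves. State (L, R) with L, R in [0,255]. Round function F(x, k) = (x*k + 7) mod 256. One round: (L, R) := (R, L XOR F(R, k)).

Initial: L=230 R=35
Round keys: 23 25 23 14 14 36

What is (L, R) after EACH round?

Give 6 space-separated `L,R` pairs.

Answer: 35,202 202,226 226,159 159,91 91,158 158,100

Derivation:
Round 1 (k=23): L=35 R=202
Round 2 (k=25): L=202 R=226
Round 3 (k=23): L=226 R=159
Round 4 (k=14): L=159 R=91
Round 5 (k=14): L=91 R=158
Round 6 (k=36): L=158 R=100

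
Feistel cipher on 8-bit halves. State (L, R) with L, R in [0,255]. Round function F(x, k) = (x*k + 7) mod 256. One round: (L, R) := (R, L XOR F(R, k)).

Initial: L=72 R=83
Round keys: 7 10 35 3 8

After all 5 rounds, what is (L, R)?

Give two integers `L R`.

Answer: 120 56

Derivation:
Round 1 (k=7): L=83 R=4
Round 2 (k=10): L=4 R=124
Round 3 (k=35): L=124 R=255
Round 4 (k=3): L=255 R=120
Round 5 (k=8): L=120 R=56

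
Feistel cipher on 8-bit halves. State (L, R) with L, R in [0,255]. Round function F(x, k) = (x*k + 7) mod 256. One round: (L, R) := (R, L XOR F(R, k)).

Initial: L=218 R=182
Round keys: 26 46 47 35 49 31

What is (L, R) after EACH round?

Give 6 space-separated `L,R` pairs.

Answer: 182,89 89,179 179,189 189,109 109,89 89,163

Derivation:
Round 1 (k=26): L=182 R=89
Round 2 (k=46): L=89 R=179
Round 3 (k=47): L=179 R=189
Round 4 (k=35): L=189 R=109
Round 5 (k=49): L=109 R=89
Round 6 (k=31): L=89 R=163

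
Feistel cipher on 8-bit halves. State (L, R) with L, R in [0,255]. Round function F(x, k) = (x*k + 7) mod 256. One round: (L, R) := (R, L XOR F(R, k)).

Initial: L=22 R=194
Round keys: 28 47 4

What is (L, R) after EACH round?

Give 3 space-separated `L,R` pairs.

Answer: 194,41 41,76 76,30

Derivation:
Round 1 (k=28): L=194 R=41
Round 2 (k=47): L=41 R=76
Round 3 (k=4): L=76 R=30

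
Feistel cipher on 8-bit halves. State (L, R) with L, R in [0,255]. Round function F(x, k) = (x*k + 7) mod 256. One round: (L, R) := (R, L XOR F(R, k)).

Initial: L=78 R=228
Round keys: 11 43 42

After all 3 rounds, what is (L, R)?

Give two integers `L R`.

Round 1 (k=11): L=228 R=157
Round 2 (k=43): L=157 R=130
Round 3 (k=42): L=130 R=198

Answer: 130 198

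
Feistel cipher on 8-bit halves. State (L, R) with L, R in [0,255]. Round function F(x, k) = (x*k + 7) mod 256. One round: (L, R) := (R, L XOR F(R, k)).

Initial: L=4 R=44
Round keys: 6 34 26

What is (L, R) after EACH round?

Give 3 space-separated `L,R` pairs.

Round 1 (k=6): L=44 R=11
Round 2 (k=34): L=11 R=81
Round 3 (k=26): L=81 R=74

Answer: 44,11 11,81 81,74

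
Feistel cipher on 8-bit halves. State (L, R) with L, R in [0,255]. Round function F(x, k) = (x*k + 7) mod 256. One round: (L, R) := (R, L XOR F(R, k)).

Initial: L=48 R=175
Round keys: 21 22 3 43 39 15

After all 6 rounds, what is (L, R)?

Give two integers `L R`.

Round 1 (k=21): L=175 R=82
Round 2 (k=22): L=82 R=188
Round 3 (k=3): L=188 R=105
Round 4 (k=43): L=105 R=22
Round 5 (k=39): L=22 R=8
Round 6 (k=15): L=8 R=105

Answer: 8 105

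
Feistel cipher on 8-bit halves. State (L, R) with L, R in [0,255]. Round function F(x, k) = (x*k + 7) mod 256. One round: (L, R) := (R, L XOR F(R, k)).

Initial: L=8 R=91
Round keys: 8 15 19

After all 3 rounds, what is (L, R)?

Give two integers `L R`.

Round 1 (k=8): L=91 R=215
Round 2 (k=15): L=215 R=251
Round 3 (k=19): L=251 R=127

Answer: 251 127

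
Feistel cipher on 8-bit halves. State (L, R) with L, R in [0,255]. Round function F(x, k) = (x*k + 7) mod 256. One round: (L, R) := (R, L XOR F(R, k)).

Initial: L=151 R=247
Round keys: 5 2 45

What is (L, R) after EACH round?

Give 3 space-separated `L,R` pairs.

Answer: 247,77 77,86 86,104

Derivation:
Round 1 (k=5): L=247 R=77
Round 2 (k=2): L=77 R=86
Round 3 (k=45): L=86 R=104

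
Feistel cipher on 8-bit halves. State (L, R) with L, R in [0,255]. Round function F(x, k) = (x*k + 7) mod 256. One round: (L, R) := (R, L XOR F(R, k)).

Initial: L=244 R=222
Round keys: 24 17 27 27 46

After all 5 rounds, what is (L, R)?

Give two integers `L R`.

Round 1 (k=24): L=222 R=35
Round 2 (k=17): L=35 R=132
Round 3 (k=27): L=132 R=208
Round 4 (k=27): L=208 R=115
Round 5 (k=46): L=115 R=97

Answer: 115 97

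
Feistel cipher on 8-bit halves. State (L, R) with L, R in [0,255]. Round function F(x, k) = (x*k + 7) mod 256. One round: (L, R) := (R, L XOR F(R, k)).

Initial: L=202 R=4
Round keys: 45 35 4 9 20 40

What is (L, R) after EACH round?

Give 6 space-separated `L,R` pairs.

Answer: 4,113 113,126 126,142 142,123 123,45 45,116

Derivation:
Round 1 (k=45): L=4 R=113
Round 2 (k=35): L=113 R=126
Round 3 (k=4): L=126 R=142
Round 4 (k=9): L=142 R=123
Round 5 (k=20): L=123 R=45
Round 6 (k=40): L=45 R=116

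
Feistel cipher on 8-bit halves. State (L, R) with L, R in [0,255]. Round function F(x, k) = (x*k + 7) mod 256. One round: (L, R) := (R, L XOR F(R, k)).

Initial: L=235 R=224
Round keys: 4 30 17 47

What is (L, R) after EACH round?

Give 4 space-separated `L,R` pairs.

Round 1 (k=4): L=224 R=108
Round 2 (k=30): L=108 R=79
Round 3 (k=17): L=79 R=42
Round 4 (k=47): L=42 R=242

Answer: 224,108 108,79 79,42 42,242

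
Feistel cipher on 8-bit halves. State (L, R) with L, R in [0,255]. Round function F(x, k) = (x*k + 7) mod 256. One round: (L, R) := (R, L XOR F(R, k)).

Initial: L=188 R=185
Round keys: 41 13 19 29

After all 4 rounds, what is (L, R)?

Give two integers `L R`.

Answer: 41 30

Derivation:
Round 1 (k=41): L=185 R=20
Round 2 (k=13): L=20 R=178
Round 3 (k=19): L=178 R=41
Round 4 (k=29): L=41 R=30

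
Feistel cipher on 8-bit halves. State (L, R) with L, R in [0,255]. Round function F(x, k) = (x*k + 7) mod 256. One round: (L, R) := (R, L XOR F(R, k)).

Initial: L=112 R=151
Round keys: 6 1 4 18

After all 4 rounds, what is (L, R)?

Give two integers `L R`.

Answer: 226 148

Derivation:
Round 1 (k=6): L=151 R=225
Round 2 (k=1): L=225 R=127
Round 3 (k=4): L=127 R=226
Round 4 (k=18): L=226 R=148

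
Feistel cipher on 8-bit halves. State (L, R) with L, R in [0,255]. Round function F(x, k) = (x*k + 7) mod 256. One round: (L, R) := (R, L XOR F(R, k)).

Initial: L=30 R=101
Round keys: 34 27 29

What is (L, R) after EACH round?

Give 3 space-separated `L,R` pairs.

Answer: 101,111 111,217 217,243

Derivation:
Round 1 (k=34): L=101 R=111
Round 2 (k=27): L=111 R=217
Round 3 (k=29): L=217 R=243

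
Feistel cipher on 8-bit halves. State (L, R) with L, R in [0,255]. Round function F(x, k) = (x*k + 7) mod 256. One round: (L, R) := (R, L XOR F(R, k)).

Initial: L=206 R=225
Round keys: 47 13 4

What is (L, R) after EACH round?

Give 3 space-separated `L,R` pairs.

Answer: 225,152 152,94 94,231

Derivation:
Round 1 (k=47): L=225 R=152
Round 2 (k=13): L=152 R=94
Round 3 (k=4): L=94 R=231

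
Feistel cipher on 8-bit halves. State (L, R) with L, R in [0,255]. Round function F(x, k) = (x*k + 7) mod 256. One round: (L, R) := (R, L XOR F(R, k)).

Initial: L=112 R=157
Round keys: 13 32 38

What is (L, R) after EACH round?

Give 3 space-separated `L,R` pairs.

Round 1 (k=13): L=157 R=112
Round 2 (k=32): L=112 R=154
Round 3 (k=38): L=154 R=147

Answer: 157,112 112,154 154,147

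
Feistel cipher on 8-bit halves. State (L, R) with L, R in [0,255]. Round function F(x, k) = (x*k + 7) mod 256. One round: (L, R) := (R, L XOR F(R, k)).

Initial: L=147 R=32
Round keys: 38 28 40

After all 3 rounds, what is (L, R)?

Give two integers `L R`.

Round 1 (k=38): L=32 R=84
Round 2 (k=28): L=84 R=23
Round 3 (k=40): L=23 R=203

Answer: 23 203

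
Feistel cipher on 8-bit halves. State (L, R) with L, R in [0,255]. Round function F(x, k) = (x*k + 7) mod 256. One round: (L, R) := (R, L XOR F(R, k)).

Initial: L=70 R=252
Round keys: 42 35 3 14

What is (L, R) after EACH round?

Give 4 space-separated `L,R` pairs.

Answer: 252,25 25,142 142,168 168,185

Derivation:
Round 1 (k=42): L=252 R=25
Round 2 (k=35): L=25 R=142
Round 3 (k=3): L=142 R=168
Round 4 (k=14): L=168 R=185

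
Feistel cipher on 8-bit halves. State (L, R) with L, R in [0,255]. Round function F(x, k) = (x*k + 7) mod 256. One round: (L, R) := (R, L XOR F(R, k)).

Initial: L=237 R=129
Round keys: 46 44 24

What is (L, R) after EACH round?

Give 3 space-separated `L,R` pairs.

Round 1 (k=46): L=129 R=216
Round 2 (k=44): L=216 R=166
Round 3 (k=24): L=166 R=79

Answer: 129,216 216,166 166,79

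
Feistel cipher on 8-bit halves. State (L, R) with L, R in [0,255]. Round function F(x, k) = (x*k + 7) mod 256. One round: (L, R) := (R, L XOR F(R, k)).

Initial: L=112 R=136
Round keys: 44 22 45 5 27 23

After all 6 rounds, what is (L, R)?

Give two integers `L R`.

Round 1 (k=44): L=136 R=23
Round 2 (k=22): L=23 R=137
Round 3 (k=45): L=137 R=11
Round 4 (k=5): L=11 R=183
Round 5 (k=27): L=183 R=95
Round 6 (k=23): L=95 R=39

Answer: 95 39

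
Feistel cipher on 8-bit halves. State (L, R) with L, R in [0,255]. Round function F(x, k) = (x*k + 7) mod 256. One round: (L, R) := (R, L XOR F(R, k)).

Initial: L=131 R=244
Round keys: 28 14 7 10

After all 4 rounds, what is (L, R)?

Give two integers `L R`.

Answer: 0 44

Derivation:
Round 1 (k=28): L=244 R=52
Round 2 (k=14): L=52 R=43
Round 3 (k=7): L=43 R=0
Round 4 (k=10): L=0 R=44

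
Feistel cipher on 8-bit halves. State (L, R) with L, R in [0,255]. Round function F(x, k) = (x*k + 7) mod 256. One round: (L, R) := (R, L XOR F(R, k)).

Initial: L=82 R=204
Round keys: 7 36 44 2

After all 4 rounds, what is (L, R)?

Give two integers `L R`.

Round 1 (k=7): L=204 R=201
Round 2 (k=36): L=201 R=135
Round 3 (k=44): L=135 R=242
Round 4 (k=2): L=242 R=108

Answer: 242 108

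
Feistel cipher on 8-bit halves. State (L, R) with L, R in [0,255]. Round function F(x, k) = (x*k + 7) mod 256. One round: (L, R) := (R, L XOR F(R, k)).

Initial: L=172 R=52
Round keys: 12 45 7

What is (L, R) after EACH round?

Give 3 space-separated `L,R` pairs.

Round 1 (k=12): L=52 R=219
Round 2 (k=45): L=219 R=178
Round 3 (k=7): L=178 R=62

Answer: 52,219 219,178 178,62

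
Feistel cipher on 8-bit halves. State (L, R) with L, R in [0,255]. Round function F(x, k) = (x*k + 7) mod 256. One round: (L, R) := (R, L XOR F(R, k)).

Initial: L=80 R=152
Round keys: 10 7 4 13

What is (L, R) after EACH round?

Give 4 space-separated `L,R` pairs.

Answer: 152,167 167,0 0,160 160,39

Derivation:
Round 1 (k=10): L=152 R=167
Round 2 (k=7): L=167 R=0
Round 3 (k=4): L=0 R=160
Round 4 (k=13): L=160 R=39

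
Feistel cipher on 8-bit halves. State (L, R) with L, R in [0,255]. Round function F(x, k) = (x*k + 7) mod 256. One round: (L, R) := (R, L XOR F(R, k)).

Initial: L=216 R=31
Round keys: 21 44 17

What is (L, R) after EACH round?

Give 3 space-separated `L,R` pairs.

Answer: 31,74 74,160 160,237

Derivation:
Round 1 (k=21): L=31 R=74
Round 2 (k=44): L=74 R=160
Round 3 (k=17): L=160 R=237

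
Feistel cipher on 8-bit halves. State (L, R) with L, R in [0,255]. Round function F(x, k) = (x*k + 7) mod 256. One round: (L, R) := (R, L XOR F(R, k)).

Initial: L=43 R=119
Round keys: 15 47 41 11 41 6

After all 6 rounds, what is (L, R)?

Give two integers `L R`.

Round 1 (k=15): L=119 R=43
Round 2 (k=47): L=43 R=155
Round 3 (k=41): L=155 R=241
Round 4 (k=11): L=241 R=249
Round 5 (k=41): L=249 R=25
Round 6 (k=6): L=25 R=100

Answer: 25 100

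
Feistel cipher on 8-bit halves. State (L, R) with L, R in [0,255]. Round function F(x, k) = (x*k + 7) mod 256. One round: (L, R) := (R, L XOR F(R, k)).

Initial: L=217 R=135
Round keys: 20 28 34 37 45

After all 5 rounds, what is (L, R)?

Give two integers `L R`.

Answer: 128 250

Derivation:
Round 1 (k=20): L=135 R=74
Round 2 (k=28): L=74 R=152
Round 3 (k=34): L=152 R=125
Round 4 (k=37): L=125 R=128
Round 5 (k=45): L=128 R=250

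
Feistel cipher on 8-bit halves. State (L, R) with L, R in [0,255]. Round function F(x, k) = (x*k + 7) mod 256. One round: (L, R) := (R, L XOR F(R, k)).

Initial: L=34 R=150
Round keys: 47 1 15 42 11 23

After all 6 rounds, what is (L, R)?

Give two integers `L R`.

Round 1 (k=47): L=150 R=179
Round 2 (k=1): L=179 R=44
Round 3 (k=15): L=44 R=40
Round 4 (k=42): L=40 R=187
Round 5 (k=11): L=187 R=56
Round 6 (k=23): L=56 R=180

Answer: 56 180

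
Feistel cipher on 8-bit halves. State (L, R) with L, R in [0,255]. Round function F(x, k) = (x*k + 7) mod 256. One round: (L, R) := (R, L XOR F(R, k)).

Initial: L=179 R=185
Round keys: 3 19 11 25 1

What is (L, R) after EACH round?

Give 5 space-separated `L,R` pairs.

Answer: 185,129 129,35 35,9 9,203 203,219

Derivation:
Round 1 (k=3): L=185 R=129
Round 2 (k=19): L=129 R=35
Round 3 (k=11): L=35 R=9
Round 4 (k=25): L=9 R=203
Round 5 (k=1): L=203 R=219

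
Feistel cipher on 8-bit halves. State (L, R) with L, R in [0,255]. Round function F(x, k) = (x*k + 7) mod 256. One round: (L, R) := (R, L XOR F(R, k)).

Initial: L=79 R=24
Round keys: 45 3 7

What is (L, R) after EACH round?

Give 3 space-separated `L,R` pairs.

Answer: 24,112 112,79 79,64

Derivation:
Round 1 (k=45): L=24 R=112
Round 2 (k=3): L=112 R=79
Round 3 (k=7): L=79 R=64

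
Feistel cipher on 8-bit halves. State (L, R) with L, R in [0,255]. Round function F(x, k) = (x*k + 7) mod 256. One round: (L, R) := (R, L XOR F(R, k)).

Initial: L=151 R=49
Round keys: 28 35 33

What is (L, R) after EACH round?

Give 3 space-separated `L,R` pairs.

Round 1 (k=28): L=49 R=244
Round 2 (k=35): L=244 R=82
Round 3 (k=33): L=82 R=109

Answer: 49,244 244,82 82,109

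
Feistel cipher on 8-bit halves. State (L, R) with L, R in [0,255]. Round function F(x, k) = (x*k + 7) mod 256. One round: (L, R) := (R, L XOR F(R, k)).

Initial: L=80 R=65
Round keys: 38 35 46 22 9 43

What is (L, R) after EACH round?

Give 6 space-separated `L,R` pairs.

Round 1 (k=38): L=65 R=253
Round 2 (k=35): L=253 R=223
Round 3 (k=46): L=223 R=228
Round 4 (k=22): L=228 R=64
Round 5 (k=9): L=64 R=163
Round 6 (k=43): L=163 R=40

Answer: 65,253 253,223 223,228 228,64 64,163 163,40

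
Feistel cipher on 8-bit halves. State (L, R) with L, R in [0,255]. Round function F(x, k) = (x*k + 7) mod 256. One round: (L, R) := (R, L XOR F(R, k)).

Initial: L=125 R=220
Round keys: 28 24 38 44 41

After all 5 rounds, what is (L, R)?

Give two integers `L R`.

Answer: 160 164

Derivation:
Round 1 (k=28): L=220 R=106
Round 2 (k=24): L=106 R=43
Round 3 (k=38): L=43 R=3
Round 4 (k=44): L=3 R=160
Round 5 (k=41): L=160 R=164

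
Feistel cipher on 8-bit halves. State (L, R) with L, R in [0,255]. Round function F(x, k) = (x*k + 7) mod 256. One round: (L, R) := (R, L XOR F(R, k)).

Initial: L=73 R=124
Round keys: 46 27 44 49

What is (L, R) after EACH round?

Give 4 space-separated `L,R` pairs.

Round 1 (k=46): L=124 R=6
Round 2 (k=27): L=6 R=213
Round 3 (k=44): L=213 R=165
Round 4 (k=49): L=165 R=73

Answer: 124,6 6,213 213,165 165,73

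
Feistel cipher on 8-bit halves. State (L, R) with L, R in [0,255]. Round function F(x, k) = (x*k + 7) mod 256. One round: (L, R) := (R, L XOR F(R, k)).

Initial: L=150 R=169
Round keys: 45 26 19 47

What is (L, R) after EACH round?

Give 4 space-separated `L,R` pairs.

Answer: 169,42 42,226 226,231 231,146

Derivation:
Round 1 (k=45): L=169 R=42
Round 2 (k=26): L=42 R=226
Round 3 (k=19): L=226 R=231
Round 4 (k=47): L=231 R=146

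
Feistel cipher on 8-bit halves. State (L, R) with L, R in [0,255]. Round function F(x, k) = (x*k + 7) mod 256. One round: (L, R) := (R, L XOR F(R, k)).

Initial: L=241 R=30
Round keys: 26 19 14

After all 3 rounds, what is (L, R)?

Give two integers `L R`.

Answer: 211 115

Derivation:
Round 1 (k=26): L=30 R=226
Round 2 (k=19): L=226 R=211
Round 3 (k=14): L=211 R=115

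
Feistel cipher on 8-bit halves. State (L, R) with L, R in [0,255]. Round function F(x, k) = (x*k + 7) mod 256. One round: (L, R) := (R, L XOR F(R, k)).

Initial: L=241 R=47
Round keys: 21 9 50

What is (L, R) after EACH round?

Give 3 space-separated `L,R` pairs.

Answer: 47,19 19,157 157,162

Derivation:
Round 1 (k=21): L=47 R=19
Round 2 (k=9): L=19 R=157
Round 3 (k=50): L=157 R=162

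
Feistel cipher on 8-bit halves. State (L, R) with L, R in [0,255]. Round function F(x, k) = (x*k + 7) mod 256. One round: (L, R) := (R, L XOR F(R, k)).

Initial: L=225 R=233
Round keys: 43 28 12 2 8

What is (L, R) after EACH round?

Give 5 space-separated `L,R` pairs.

Answer: 233,203 203,210 210,20 20,253 253,251

Derivation:
Round 1 (k=43): L=233 R=203
Round 2 (k=28): L=203 R=210
Round 3 (k=12): L=210 R=20
Round 4 (k=2): L=20 R=253
Round 5 (k=8): L=253 R=251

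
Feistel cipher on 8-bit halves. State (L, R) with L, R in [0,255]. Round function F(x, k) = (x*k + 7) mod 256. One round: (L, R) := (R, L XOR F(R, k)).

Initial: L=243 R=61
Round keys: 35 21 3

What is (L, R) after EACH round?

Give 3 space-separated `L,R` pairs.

Answer: 61,173 173,5 5,187

Derivation:
Round 1 (k=35): L=61 R=173
Round 2 (k=21): L=173 R=5
Round 3 (k=3): L=5 R=187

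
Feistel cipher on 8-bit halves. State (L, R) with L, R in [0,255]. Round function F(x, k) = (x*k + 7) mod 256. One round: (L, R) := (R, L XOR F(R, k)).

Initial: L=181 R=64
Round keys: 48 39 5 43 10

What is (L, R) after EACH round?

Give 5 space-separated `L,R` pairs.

Answer: 64,178 178,101 101,178 178,136 136,229

Derivation:
Round 1 (k=48): L=64 R=178
Round 2 (k=39): L=178 R=101
Round 3 (k=5): L=101 R=178
Round 4 (k=43): L=178 R=136
Round 5 (k=10): L=136 R=229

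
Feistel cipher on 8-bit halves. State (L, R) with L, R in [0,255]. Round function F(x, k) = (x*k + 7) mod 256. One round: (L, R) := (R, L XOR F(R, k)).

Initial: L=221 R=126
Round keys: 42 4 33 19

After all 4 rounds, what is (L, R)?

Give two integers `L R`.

Answer: 134 56

Derivation:
Round 1 (k=42): L=126 R=110
Round 2 (k=4): L=110 R=193
Round 3 (k=33): L=193 R=134
Round 4 (k=19): L=134 R=56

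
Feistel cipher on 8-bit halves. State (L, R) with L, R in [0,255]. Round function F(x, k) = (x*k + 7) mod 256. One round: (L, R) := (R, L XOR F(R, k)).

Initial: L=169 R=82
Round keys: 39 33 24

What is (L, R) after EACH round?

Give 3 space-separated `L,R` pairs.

Round 1 (k=39): L=82 R=44
Round 2 (k=33): L=44 R=225
Round 3 (k=24): L=225 R=51

Answer: 82,44 44,225 225,51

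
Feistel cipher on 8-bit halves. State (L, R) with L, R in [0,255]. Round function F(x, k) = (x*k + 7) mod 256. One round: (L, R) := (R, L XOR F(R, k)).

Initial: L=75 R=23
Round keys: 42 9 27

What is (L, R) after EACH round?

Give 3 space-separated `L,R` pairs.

Answer: 23,134 134,170 170,115

Derivation:
Round 1 (k=42): L=23 R=134
Round 2 (k=9): L=134 R=170
Round 3 (k=27): L=170 R=115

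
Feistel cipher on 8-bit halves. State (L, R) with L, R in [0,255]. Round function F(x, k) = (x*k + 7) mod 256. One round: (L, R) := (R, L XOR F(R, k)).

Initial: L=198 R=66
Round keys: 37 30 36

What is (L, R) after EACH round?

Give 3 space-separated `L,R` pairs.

Round 1 (k=37): L=66 R=87
Round 2 (k=30): L=87 R=123
Round 3 (k=36): L=123 R=4

Answer: 66,87 87,123 123,4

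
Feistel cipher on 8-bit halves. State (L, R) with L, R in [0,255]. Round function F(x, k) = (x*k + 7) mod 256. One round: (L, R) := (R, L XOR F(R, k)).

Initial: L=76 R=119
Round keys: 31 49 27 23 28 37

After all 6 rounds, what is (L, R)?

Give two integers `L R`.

Round 1 (k=31): L=119 R=60
Round 2 (k=49): L=60 R=244
Round 3 (k=27): L=244 R=255
Round 4 (k=23): L=255 R=4
Round 5 (k=28): L=4 R=136
Round 6 (k=37): L=136 R=171

Answer: 136 171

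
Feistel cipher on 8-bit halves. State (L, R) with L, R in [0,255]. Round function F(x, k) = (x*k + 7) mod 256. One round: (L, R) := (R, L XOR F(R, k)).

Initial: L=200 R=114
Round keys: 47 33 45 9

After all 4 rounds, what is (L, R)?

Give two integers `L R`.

Answer: 88 137

Derivation:
Round 1 (k=47): L=114 R=61
Round 2 (k=33): L=61 R=150
Round 3 (k=45): L=150 R=88
Round 4 (k=9): L=88 R=137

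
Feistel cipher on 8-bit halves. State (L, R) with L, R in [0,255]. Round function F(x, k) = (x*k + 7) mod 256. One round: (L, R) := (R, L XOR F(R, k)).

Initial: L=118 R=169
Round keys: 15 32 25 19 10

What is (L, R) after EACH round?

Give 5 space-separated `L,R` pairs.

Round 1 (k=15): L=169 R=152
Round 2 (k=32): L=152 R=174
Round 3 (k=25): L=174 R=157
Round 4 (k=19): L=157 R=0
Round 5 (k=10): L=0 R=154

Answer: 169,152 152,174 174,157 157,0 0,154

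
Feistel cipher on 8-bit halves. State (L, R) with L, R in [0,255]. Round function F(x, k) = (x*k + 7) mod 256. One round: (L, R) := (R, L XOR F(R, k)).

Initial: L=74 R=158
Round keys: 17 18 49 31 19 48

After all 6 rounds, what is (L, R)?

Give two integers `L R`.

Answer: 199 230

Derivation:
Round 1 (k=17): L=158 R=207
Round 2 (k=18): L=207 R=11
Round 3 (k=49): L=11 R=237
Round 4 (k=31): L=237 R=177
Round 5 (k=19): L=177 R=199
Round 6 (k=48): L=199 R=230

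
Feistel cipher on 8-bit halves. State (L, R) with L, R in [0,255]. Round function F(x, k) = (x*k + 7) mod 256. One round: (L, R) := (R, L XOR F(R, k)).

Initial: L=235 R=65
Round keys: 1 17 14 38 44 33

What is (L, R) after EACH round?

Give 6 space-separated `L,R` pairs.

Round 1 (k=1): L=65 R=163
Round 2 (k=17): L=163 R=155
Round 3 (k=14): L=155 R=34
Round 4 (k=38): L=34 R=136
Round 5 (k=44): L=136 R=69
Round 6 (k=33): L=69 R=100

Answer: 65,163 163,155 155,34 34,136 136,69 69,100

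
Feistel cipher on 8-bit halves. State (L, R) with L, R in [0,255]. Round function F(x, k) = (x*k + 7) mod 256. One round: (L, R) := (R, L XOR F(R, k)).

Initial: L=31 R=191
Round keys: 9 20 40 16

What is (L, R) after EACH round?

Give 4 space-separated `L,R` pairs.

Answer: 191,161 161,36 36,6 6,67

Derivation:
Round 1 (k=9): L=191 R=161
Round 2 (k=20): L=161 R=36
Round 3 (k=40): L=36 R=6
Round 4 (k=16): L=6 R=67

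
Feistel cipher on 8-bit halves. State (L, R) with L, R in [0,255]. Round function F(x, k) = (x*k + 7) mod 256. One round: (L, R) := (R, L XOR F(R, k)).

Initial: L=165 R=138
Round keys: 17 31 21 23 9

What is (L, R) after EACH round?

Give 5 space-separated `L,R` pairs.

Round 1 (k=17): L=138 R=148
Round 2 (k=31): L=148 R=121
Round 3 (k=21): L=121 R=96
Round 4 (k=23): L=96 R=222
Round 5 (k=9): L=222 R=181

Answer: 138,148 148,121 121,96 96,222 222,181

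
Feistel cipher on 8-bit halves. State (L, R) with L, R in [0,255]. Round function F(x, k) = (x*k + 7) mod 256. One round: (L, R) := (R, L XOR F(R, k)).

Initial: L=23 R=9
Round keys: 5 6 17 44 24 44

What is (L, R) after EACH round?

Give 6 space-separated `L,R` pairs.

Answer: 9,35 35,208 208,244 244,39 39,91 91,140

Derivation:
Round 1 (k=5): L=9 R=35
Round 2 (k=6): L=35 R=208
Round 3 (k=17): L=208 R=244
Round 4 (k=44): L=244 R=39
Round 5 (k=24): L=39 R=91
Round 6 (k=44): L=91 R=140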